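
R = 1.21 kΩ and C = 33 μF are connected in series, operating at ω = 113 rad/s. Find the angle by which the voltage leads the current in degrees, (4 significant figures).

X_C = 1/(ωC) = 268.2 Ω
Z = 1210 − j268.2 Ω
|Z| = √(1210² + 268.2²) = 1239 Ω
∠Z = arctan(-268.2/1210) = -12.50°

-12.50°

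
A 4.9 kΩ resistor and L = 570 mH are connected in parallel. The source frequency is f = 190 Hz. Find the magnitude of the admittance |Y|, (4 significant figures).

1.484 mS

ω = 2πf = 1194 rad/s
X_L = ωL = 680.5 Ω
Parallel: admittances add. Y = 1/R + 1/(jωL)
Y = (0.0002041 − j0.001470) S
|Y| = 0.001484 S → |Z| = 1/|Y| = 674.0 Ω, ∠Z = −∠Y = 82.09°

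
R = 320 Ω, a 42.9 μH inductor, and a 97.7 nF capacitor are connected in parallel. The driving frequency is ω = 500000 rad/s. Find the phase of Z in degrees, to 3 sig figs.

-35.5°

X_L = ωL = 21.4 Ω
X_C = 1/(ωC) = 20.5 Ω
Parallel: admittances add. Y = 1/R + 1/(jωL) + jωC
Y = (0.00313 + j0.00223) S
|Y| = 0.00384 S → |Z| = 1/|Y| = 260 Ω, ∠Z = −∠Y = -35.5°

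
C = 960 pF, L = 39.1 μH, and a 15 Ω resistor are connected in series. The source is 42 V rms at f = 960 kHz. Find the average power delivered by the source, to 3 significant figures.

6.28 W

ω = 2πf = 6.032e+06 rad/s
X_L = ωL = 236 Ω
X_C = 1/(ωC) = 173 Ω
Net reactance X = X_L − X_C = 63.2 Ω
Z = 15.0 + j63.2 Ω
|Z| = √(15.0² + 63.2²) = 64.9 Ω
∠Z = arctan(63.2/15.0) = 76.6°
I = V/|Z| = 647 mA
P = VI cos φ = 42 × 0.647 × cos(76.6°) = 6.28 W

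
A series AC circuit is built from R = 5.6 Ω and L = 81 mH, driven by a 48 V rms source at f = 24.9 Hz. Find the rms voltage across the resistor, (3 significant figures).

19.4 V

ω = 2πf = 156.5 rad/s
X_L = ωL = 12.7 Ω
Z = 5.60 + j12.7 Ω
|Z| = √(5.60² + 12.7²) = 13.9 Ω
I = V/|Z| = 3.46 A
V_R = I·|Z_R| = 3.46 × 5.60 = 19.4 V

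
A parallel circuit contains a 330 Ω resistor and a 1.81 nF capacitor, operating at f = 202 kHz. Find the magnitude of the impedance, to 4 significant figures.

ω = 2πf = 1.269e+06 rad/s
X_C = 1/(ωC) = 435.3 Ω
Parallel: admittances add. Y = 1/R + jωC
Y = (0.003030 + j0.002297) S
|Y| = 0.003803 S → |Z| = 1/|Y| = 263.0 Ω, ∠Z = −∠Y = -37.17°

263.0 Ω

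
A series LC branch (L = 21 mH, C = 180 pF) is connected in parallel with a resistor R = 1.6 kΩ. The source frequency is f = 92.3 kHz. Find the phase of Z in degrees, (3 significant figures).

31.6°

ω = 2πf = 579900 rad/s
X_L = ωL = 12200 Ω
X_C = 1/(ωC) = 9580 Ω
Branch 1: Z₁ = R = 1600 Ω
Branch 2 (series LC): Z₂ = j(X_L − X_C) = j2600 Ω
Parallel: Z = Z₁Z₂/(Z₁+Z₂), |Z| = 1360 Ω, ∠Z = 31.6°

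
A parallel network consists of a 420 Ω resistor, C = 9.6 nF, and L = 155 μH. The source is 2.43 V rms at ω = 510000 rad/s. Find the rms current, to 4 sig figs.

19.71 mA

X_L = ωL = 79.05 Ω
X_C = 1/(ωC) = 204.2 Ω
Parallel: admittances add. Y = 1/R + 1/(jωL) + jωC
Y = (0.002381 − j0.007754) S
|Y| = 0.008112 S → |Z| = 1/|Y| = 123.3 Ω, ∠Z = −∠Y = 72.93°
I = V/|Z| = 2.43/123.3 = 19.71 mA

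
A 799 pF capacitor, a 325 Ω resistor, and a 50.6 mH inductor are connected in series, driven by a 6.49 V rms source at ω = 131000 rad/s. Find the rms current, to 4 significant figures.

2.205 mA

X_L = ωL = 6629 Ω
X_C = 1/(ωC) = 9554 Ω
Net reactance X = X_L − X_C = -2925 Ω
Z = 325.0 − j2925 Ω
|Z| = √(325.0² + 2925²) = 2943 Ω
I = V/|Z| = 6.49/2943 = 2.205 mA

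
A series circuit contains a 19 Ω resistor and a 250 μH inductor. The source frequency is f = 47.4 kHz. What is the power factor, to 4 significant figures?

ω = 2πf = 297800 rad/s
X_L = ωL = 74.46 Ω
Z = 19.00 + j74.46 Ω
|Z| = √(19.00² + 74.46²) = 76.84 Ω
∠Z = arctan(74.46/19.00) = 75.68°
cos φ = cos(75.68°) = 0.2473

0.2473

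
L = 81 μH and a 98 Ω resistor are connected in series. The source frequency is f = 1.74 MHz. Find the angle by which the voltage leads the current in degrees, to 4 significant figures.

ω = 2πf = 1.093e+07 rad/s
X_L = ωL = 885.6 Ω
Z = 98.00 + j885.6 Ω
|Z| = √(98.00² + 885.6²) = 891.0 Ω
∠Z = arctan(885.6/98.00) = 83.69°

83.69°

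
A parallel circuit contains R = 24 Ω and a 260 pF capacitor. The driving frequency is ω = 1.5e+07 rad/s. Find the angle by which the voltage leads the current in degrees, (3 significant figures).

X_C = 1/(ωC) = 256 Ω
Parallel: admittances add. Y = 1/R + jωC
Y = (0.0417 + j0.00390) S
|Y| = 0.0418 S → |Z| = 1/|Y| = 23.9 Ω, ∠Z = −∠Y = -5.35°

-5.35°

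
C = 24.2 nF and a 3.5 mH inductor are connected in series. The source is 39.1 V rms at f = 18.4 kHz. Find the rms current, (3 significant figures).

828 mA

ω = 2πf = 115600 rad/s
X_L = ωL = 405 Ω
X_C = 1/(ωC) = 357 Ω
Net reactance X = X_L − X_C = 47.2 Ω
Z = j47.2 Ω
|Z| = √(0² + 47.2²) = 47.2 Ω
I = V/|Z| = 39.1/47.2 = 828 mA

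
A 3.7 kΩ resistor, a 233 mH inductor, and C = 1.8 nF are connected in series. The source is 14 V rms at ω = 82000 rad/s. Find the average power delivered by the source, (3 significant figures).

X_L = ωL = 19100 Ω
X_C = 1/(ωC) = 6780 Ω
Net reactance X = X_L − X_C = 12300 Ω
Z = 3700 + j12300 Ω
|Z| = √(3700² + 12300²) = 12900 Ω
∠Z = arctan(12300/3700) = 73.3°
I = V/|Z| = 1.09 mA
P = VI cos φ = 14 × 0.00109 × cos(73.3°) = 4.38 mW

4.38 mW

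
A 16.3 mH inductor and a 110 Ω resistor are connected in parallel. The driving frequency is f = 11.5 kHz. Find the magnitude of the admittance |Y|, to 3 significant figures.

ω = 2πf = 72260 rad/s
X_L = ωL = 1180 Ω
Parallel: admittances add. Y = 1/R + 1/(jωL)
Y = (0.00909 − j0.000849) S
|Y| = 0.00913 S → |Z| = 1/|Y| = 110 Ω, ∠Z = −∠Y = 5.34°

9.13 mS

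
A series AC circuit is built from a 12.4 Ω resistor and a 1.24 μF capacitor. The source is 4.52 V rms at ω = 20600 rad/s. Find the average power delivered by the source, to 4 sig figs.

X_C = 1/(ωC) = 39.15 Ω
Z = 12.40 − j39.15 Ω
|Z| = √(12.40² + 39.15²) = 41.07 Ω
∠Z = arctan(-39.15/12.40) = -72.42°
I = V/|Z| = 110.1 mA
P = VI cos φ = 4.52 × 0.1101 × cos(-72.42°) = 150.2 mW

150.2 mW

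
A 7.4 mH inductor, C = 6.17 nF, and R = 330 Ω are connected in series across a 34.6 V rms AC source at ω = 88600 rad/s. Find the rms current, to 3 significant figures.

28.4 mA

X_L = ωL = 656 Ω
X_C = 1/(ωC) = 1830 Ω
Net reactance X = X_L − X_C = -1170 Ω
Z = 330 − j1170 Ω
|Z| = √(330² + 1170²) = 1220 Ω
I = V/|Z| = 34.6/1220 = 28.4 mA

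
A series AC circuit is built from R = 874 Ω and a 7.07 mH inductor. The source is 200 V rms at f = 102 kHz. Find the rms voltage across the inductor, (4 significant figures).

196.4 V

ω = 2πf = 640900 rad/s
X_L = ωL = 4531 Ω
Z = 874.0 + j4531 Ω
|Z| = √(874.0² + 4531²) = 4615 Ω
I = V/|Z| = 43.34 mA
V_L = I·|Z_L| = 0.04334 × 4531 = 196.4 V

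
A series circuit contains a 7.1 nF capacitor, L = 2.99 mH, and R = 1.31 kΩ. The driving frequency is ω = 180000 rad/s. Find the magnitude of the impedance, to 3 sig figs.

1330 Ω

X_L = ωL = 538 Ω
X_C = 1/(ωC) = 782 Ω
Net reactance X = X_L − X_C = -244 Ω
Z = 1310 − j244 Ω
|Z| = √(1310² + 244²) = 1330 Ω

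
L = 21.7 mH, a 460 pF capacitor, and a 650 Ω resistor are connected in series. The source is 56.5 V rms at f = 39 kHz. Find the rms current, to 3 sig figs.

ω = 2πf = 245000 rad/s
X_L = ωL = 5320 Ω
X_C = 1/(ωC) = 8870 Ω
Net reactance X = X_L − X_C = -3550 Ω
Z = 650 − j3550 Ω
|Z| = √(650² + 3550²) = 3610 Ω
I = V/|Z| = 56.5/3610 = 15.6 mA

15.6 mA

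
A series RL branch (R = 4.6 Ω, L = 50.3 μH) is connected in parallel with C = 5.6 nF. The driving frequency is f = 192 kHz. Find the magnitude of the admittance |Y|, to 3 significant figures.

ω = 2πf = 1.206e+06 rad/s
X_L = ωL = 60.7 Ω
X_C = 1/(ωC) = 148 Ω
Branch 1 (R+jX_L): Z₁ = 4.60 + j60.7 Ω, |Z₁| = 60.9 Ω
Branch 2 (−jX_C): Z₂ = −j148 Ω
Parallel: Z = Z₁Z₂/(Z₁+Z₂), |Z| = 103 Ω, ∠Z = 82.7°
|Y| = 1/|Z| = 9.71 mS

9.71 mS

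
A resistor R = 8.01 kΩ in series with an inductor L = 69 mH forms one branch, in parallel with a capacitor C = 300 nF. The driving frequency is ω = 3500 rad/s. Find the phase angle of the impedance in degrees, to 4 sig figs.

-83.20°

X_L = ωL = 241.5 Ω
X_C = 1/(ωC) = 952.4 Ω
Branch 1 (R+jX_L): Z₁ = 8010 + j241.5 Ω, |Z₁| = 8014 Ω
Branch 2 (−jX_C): Z₂ = −j952.4 Ω
Parallel: Z = Z₁Z₂/(Z₁+Z₂), |Z| = 949.1 Ω, ∠Z = -83.20°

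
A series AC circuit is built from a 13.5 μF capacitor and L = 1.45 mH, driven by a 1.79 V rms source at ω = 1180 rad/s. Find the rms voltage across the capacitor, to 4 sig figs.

1.840 V

X_L = ωL = 1.711 Ω
X_C = 1/(ωC) = 62.77 Ω
Net reactance X = X_L − X_C = -61.06 Ω
Z = − j61.06 Ω
|Z| = √(0² + 61.06²) = 61.06 Ω
I = V/|Z| = 29.31 mA
V_C = I·|Z_C| = 0.02931 × 62.77 = 1.840 V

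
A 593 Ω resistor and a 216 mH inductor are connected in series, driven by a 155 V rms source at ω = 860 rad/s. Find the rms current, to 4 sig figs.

249.4 mA

X_L = ωL = 185.8 Ω
Z = 593.0 + j185.8 Ω
|Z| = √(593.0² + 185.8²) = 621.4 Ω
I = V/|Z| = 155/621.4 = 249.4 mA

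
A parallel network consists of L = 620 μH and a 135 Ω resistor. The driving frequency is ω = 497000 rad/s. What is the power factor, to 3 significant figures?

X_L = ωL = 308 Ω
Parallel: admittances add. Y = 1/R + 1/(jωL)
Y = (0.00741 − j0.00325) S
|Y| = 0.00809 S → |Z| = 1/|Y| = 124 Ω, ∠Z = −∠Y = 23.7°
cos φ = cos(23.7°) = 0.916

0.916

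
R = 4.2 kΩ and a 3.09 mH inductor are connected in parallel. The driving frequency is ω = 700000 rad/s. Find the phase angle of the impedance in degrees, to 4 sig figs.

X_L = ωL = 2163 Ω
Parallel: admittances add. Y = 1/R + 1/(jωL)
Y = (0.0002381 − j0.0004623) S
|Y| = 0.0005200 S → |Z| = 1/|Y| = 1923 Ω, ∠Z = −∠Y = 62.75°

62.75°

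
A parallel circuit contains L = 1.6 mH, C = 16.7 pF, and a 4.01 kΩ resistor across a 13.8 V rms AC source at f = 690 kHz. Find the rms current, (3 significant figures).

ω = 2πf = 4.335e+06 rad/s
X_L = ωL = 6940 Ω
X_C = 1/(ωC) = 13800 Ω
Parallel: admittances add. Y = 1/R + 1/(jωL) + jωC
Y = (0.000249 − j7.18e-05) S
|Y| = 0.000259 S → |Z| = 1/|Y| = 3850 Ω, ∠Z = −∠Y = 16.1°
I = V/|Z| = 13.8/3850 = 3.58 mA

3.58 mA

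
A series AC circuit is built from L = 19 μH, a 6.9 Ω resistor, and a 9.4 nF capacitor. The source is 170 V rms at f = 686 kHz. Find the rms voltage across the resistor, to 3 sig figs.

20.4 V

ω = 2πf = 4.31e+06 rad/s
X_L = ωL = 81.9 Ω
X_C = 1/(ωC) = 24.7 Ω
Net reactance X = X_L − X_C = 57.2 Ω
Z = 6.90 + j57.2 Ω
|Z| = √(6.90² + 57.2²) = 57.6 Ω
I = V/|Z| = 2.95 A
V_R = I·|Z_R| = 2.95 × 6.90 = 20.4 V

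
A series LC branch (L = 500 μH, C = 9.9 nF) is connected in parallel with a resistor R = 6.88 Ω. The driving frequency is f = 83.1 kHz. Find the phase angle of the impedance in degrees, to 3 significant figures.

ω = 2πf = 522100 rad/s
X_L = ωL = 261 Ω
X_C = 1/(ωC) = 193 Ω
Branch 1: Z₁ = R = 6.88 Ω
Branch 2 (series LC): Z₂ = j(X_L − X_C) = j67.6 Ω
Parallel: Z = Z₁Z₂/(Z₁+Z₂), |Z| = 6.84 Ω, ∠Z = 5.81°

5.81°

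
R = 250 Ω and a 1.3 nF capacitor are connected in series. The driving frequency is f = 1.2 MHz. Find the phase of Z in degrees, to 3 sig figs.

ω = 2πf = 7.54e+06 rad/s
X_C = 1/(ωC) = 102 Ω
Z = 250 − j102 Ω
|Z| = √(250² + 102²) = 270 Ω
∠Z = arctan(-102/250) = -22.2°

-22.2°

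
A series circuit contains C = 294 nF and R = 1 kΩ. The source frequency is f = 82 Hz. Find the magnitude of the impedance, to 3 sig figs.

ω = 2πf = 515.2 rad/s
X_C = 1/(ωC) = 6600 Ω
Z = 1000 − j6600 Ω
|Z| = √(1000² + 6600²) = 6680 Ω

6680 Ω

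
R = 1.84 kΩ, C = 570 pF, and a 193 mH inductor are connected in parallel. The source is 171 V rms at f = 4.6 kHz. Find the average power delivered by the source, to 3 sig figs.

15.9 W

ω = 2πf = 28900 rad/s
X_L = ωL = 5580 Ω
X_C = 1/(ωC) = 60700 Ω
Parallel: admittances add. Y = 1/R + 1/(jωL) + jωC
Y = (0.000543 − j0.000163) S
|Y| = 0.000567 S → |Z| = 1/|Y| = 1760 Ω, ∠Z = −∠Y = 16.7°
I = V/|Z| = 97.0 mA
P = VI cos φ = 171 × 0.0970 × cos(16.7°) = 15.9 W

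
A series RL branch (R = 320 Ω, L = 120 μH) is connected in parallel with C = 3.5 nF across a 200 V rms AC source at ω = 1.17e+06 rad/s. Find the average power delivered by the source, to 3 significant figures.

X_L = ωL = 140 Ω
X_C = 1/(ωC) = 244 Ω
Branch 1 (R+jX_L): Z₁ = 320 + j140 Ω, |Z₁| = 349 Ω
Branch 2 (−jX_C): Z₂ = −j244 Ω
Parallel: Z = Z₁Z₂/(Z₁+Z₂), |Z| = 254 Ω, ∠Z = -48.3°
I = V/|Z| = 788 mA
P = VI cos φ = 200 × 0.788 × cos(-48.3°) = 105 W

105 W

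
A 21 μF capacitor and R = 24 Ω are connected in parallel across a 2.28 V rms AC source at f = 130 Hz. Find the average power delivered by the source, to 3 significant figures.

ω = 2πf = 816.8 rad/s
X_C = 1/(ωC) = 58.3 Ω
Parallel: admittances add. Y = 1/R + jωC
Y = (0.0417 + j0.0172) S
|Y| = 0.0451 S → |Z| = 1/|Y| = 22.2 Ω, ∠Z = −∠Y = -22.4°
I = V/|Z| = 103 mA
P = VI cos φ = 2.28 × 0.103 × cos(-22.4°) = 217 mW

217 mW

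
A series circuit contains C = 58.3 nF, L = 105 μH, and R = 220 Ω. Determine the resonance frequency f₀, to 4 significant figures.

ω₀ = 1/√(LC) = 1/√(0.000105 × 5.83e-08) = 404200 rad/s
f₀ = ω₀/(2π) = 64.33 kHz

64.33 kHz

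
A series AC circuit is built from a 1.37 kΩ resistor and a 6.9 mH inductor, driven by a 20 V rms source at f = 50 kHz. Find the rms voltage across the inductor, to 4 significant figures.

ω = 2πf = 314200 rad/s
X_L = ωL = 2168 Ω
Z = 1370 + j2168 Ω
|Z| = √(1370² + 2168²) = 2564 Ω
I = V/|Z| = 7.799 mA
V_L = I·|Z_L| = 0.007799 × 2168 = 16.91 V

16.91 V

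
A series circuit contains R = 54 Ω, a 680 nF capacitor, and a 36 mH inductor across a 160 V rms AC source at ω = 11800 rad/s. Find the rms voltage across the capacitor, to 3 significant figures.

X_L = ωL = 425 Ω
X_C = 1/(ωC) = 125 Ω
Net reactance X = X_L − X_C = 300 Ω
Z = 54.0 + j300 Ω
|Z| = √(54.0² + 300²) = 305 Ω
I = V/|Z| = 525 mA
V_C = I·|Z_C| = 0.525 × 125 = 65.4 V

65.4 V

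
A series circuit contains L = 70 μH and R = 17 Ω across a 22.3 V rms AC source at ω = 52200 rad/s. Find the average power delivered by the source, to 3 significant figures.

X_L = ωL = 3.65 Ω
Z = 17.0 + j3.65 Ω
|Z| = √(17.0² + 3.65²) = 17.4 Ω
∠Z = arctan(3.65/17.0) = 12.1°
I = V/|Z| = 1.28 A
P = VI cos φ = 22.3 × 1.28 × cos(12.1°) = 28.0 W

28.0 W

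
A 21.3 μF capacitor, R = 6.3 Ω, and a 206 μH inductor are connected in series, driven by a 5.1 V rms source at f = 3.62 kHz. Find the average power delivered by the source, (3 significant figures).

ω = 2πf = 22750 rad/s
X_L = ωL = 4.69 Ω
X_C = 1/(ωC) = 2.06 Ω
Net reactance X = X_L − X_C = 2.62 Ω
Z = 6.30 + j2.62 Ω
|Z| = √(6.30² + 2.62²) = 6.82 Ω
∠Z = arctan(2.62/6.30) = 22.6°
I = V/|Z| = 747 mA
P = VI cos φ = 5.1 × 0.747 × cos(22.6°) = 3.52 W

3.52 W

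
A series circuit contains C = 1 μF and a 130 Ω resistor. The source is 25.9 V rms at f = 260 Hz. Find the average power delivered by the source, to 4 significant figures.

222.7 mW

ω = 2πf = 1634 rad/s
X_C = 1/(ωC) = 612.1 Ω
Z = 130.0 − j612.1 Ω
|Z| = √(130.0² + 612.1²) = 625.8 Ω
∠Z = arctan(-612.1/130.0) = -78.01°
I = V/|Z| = 41.39 mA
P = VI cos φ = 25.9 × 0.04139 × cos(-78.01°) = 222.7 mW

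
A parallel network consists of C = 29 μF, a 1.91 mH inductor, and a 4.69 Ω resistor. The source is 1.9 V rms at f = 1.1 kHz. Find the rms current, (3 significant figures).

469 mA

ω = 2πf = 6912 rad/s
X_L = ωL = 13.2 Ω
X_C = 1/(ωC) = 4.99 Ω
Parallel: admittances add. Y = 1/R + 1/(jωL) + jωC
Y = (0.213 + j0.125) S
|Y| = 0.247 S → |Z| = 1/|Y| = 4.05 Ω, ∠Z = −∠Y = -30.3°
I = V/|Z| = 1.9/4.05 = 469 mA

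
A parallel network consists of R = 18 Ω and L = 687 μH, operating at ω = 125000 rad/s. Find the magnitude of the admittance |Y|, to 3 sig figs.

X_L = ωL = 85.9 Ω
Parallel: admittances add. Y = 1/R + 1/(jωL)
Y = (0.0556 − j0.0116) S
|Y| = 0.0568 S → |Z| = 1/|Y| = 17.6 Ω, ∠Z = −∠Y = 11.8°

56.8 mS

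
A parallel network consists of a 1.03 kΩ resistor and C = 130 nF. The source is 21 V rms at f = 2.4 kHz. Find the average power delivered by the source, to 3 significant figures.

428 mW

ω = 2πf = 15080 rad/s
X_C = 1/(ωC) = 510 Ω
Parallel: admittances add. Y = 1/R + jωC
Y = (0.000971 + j0.00196) S
|Y| = 0.00219 S → |Z| = 1/|Y| = 457 Ω, ∠Z = −∠Y = -63.7°
I = V/|Z| = 45.9 mA
P = VI cos φ = 21 × 0.0459 × cos(-63.7°) = 428 mW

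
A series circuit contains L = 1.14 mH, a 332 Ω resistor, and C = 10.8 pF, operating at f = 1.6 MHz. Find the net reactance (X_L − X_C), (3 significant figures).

ω = 2πf = 1.005e+07 rad/s
X_L = ωL = 11500 Ω
X_C = 1/(ωC) = 9210 Ω
X = 11500 − 9210 = 2250 Ω

2250 Ω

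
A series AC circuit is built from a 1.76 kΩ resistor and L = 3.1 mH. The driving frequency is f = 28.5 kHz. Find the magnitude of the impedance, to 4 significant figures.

ω = 2πf = 179100 rad/s
X_L = ωL = 555.1 Ω
Z = 1760 + j555.1 Ω
|Z| = √(1760² + 555.1²) = 1845 Ω

1845 Ω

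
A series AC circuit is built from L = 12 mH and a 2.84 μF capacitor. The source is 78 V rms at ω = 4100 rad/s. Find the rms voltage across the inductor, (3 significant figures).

105 V

X_L = ωL = 49.2 Ω
X_C = 1/(ωC) = 85.9 Ω
Net reactance X = X_L − X_C = -36.7 Ω
Z = − j36.7 Ω
|Z| = √(0² + 36.7²) = 36.7 Ω
I = V/|Z| = 2.13 A
V_L = I·|Z_L| = 2.13 × 49.2 = 105 V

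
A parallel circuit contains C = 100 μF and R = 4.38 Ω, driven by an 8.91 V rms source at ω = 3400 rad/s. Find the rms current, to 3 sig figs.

X_C = 1/(ωC) = 2.94 Ω
Parallel: admittances add. Y = 1/R + jωC
Y = (0.228 + j0.340) S
|Y| = 0.410 S → |Z| = 1/|Y| = 2.44 Ω, ∠Z = −∠Y = -56.1°
I = V/|Z| = 8.91/2.44 = 3.65 A

3.65 A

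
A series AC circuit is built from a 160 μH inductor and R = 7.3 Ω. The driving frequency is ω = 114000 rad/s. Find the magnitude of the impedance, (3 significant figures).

19.6 Ω

X_L = ωL = 18.2 Ω
Z = 7.30 + j18.2 Ω
|Z| = √(7.30² + 18.2²) = 19.6 Ω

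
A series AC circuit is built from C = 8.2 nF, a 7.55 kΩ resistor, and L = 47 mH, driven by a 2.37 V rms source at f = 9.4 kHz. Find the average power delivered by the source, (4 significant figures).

737.4 μW

ω = 2πf = 59060 rad/s
X_L = ωL = 2776 Ω
X_C = 1/(ωC) = 2065 Ω
Net reactance X = X_L − X_C = 711.1 Ω
Z = 7550 + j711.1 Ω
|Z| = √(7550² + 711.1²) = 7583 Ω
∠Z = arctan(711.1/7550) = 5.381°
I = V/|Z| = 312.5 μA
P = VI cos φ = 2.37 × 0.0003125 × cos(5.381°) = 737.4 μW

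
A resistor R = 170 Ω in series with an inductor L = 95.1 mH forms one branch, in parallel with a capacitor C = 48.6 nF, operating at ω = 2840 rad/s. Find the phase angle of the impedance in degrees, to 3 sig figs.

X_L = ωL = 270 Ω
X_C = 1/(ωC) = 7250 Ω
Branch 1 (R+jX_L): Z₁ = 170 + j270 Ω, |Z₁| = 319 Ω
Branch 2 (−jX_C): Z₂ = −j7250 Ω
Parallel: Z = Z₁Z₂/(Z₁+Z₂), |Z| = 331 Ω, ∠Z = 56.4°

56.4°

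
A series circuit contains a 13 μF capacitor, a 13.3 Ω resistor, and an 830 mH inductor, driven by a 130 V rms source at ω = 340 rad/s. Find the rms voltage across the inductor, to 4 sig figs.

X_L = ωL = 282.2 Ω
X_C = 1/(ωC) = 226.2 Ω
Net reactance X = X_L − X_C = 55.96 Ω
Z = 13.30 + j55.96 Ω
|Z| = √(13.30² + 55.96²) = 57.51 Ω
I = V/|Z| = 2.260 A
V_L = I·|Z_L| = 2.260 × 282.2 = 637.9 V

637.9 V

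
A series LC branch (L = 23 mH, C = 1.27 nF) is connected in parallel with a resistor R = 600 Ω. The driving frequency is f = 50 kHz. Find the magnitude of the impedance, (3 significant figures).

ω = 2πf = 314200 rad/s
X_L = ωL = 7230 Ω
X_C = 1/(ωC) = 2510 Ω
Branch 1: Z₁ = R = 600 Ω
Branch 2 (series LC): Z₂ = j(X_L − X_C) = j4720 Ω
Parallel: Z = Z₁Z₂/(Z₁+Z₂), |Z| = 595 Ω, ∠Z = 7.25°

595 Ω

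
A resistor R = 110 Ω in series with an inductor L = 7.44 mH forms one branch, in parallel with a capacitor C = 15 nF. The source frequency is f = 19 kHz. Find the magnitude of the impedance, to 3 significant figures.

1440 Ω

ω = 2πf = 119400 rad/s
X_L = ωL = 888 Ω
X_C = 1/(ωC) = 558 Ω
Branch 1 (R+jX_L): Z₁ = 110 + j888 Ω, |Z₁| = 895 Ω
Branch 2 (−jX_C): Z₂ = −j558 Ω
Parallel: Z = Z₁Z₂/(Z₁+Z₂), |Z| = 1440 Ω, ∠Z = -78.6°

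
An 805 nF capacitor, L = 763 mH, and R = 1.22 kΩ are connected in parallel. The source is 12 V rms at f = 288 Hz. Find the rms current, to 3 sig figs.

ω = 2πf = 1810 rad/s
X_L = ωL = 1380 Ω
X_C = 1/(ωC) = 686 Ω
Parallel: admittances add. Y = 1/R + 1/(jωL) + jωC
Y = (0.000820 + j0.000732) S
|Y| = 0.00110 S → |Z| = 1/|Y| = 910 Ω, ∠Z = −∠Y = -41.8°
I = V/|Z| = 12/910 = 13.2 mA

13.2 mA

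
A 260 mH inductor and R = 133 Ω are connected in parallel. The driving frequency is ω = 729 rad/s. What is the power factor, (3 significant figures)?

0.819

X_L = ωL = 190 Ω
Parallel: admittances add. Y = 1/R + 1/(jωL)
Y = (0.00752 − j0.00528) S
|Y| = 0.00919 S → |Z| = 1/|Y| = 109 Ω, ∠Z = −∠Y = 35.1°
cos φ = cos(35.1°) = 0.819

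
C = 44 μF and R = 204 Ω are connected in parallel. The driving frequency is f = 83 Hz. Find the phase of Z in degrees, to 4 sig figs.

ω = 2πf = 521.5 rad/s
X_C = 1/(ωC) = 43.58 Ω
Parallel: admittances add. Y = 1/R + jωC
Y = (0.004902 + j0.02295) S
|Y| = 0.02346 S → |Z| = 1/|Y| = 42.62 Ω, ∠Z = −∠Y = -77.94°

-77.94°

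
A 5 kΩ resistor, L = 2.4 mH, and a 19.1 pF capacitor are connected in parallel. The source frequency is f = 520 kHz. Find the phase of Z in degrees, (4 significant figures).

18.04°

ω = 2πf = 3.267e+06 rad/s
X_L = ωL = 7841 Ω
X_C = 1/(ωC) = 16020 Ω
Parallel: admittances add. Y = 1/R + 1/(jωL) + jωC
Y = (0.0002000 − j6.512e-05) S
|Y| = 0.0002103 S → |Z| = 1/|Y| = 4754 Ω, ∠Z = −∠Y = 18.04°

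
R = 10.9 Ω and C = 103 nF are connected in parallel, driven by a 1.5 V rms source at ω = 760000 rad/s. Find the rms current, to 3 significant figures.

X_C = 1/(ωC) = 12.8 Ω
Parallel: admittances add. Y = 1/R + jωC
Y = (0.0917 + j0.0783) S
|Y| = 0.121 S → |Z| = 1/|Y| = 8.29 Ω, ∠Z = −∠Y = -40.5°
I = V/|Z| = 1.5/8.29 = 181 mA

181 mA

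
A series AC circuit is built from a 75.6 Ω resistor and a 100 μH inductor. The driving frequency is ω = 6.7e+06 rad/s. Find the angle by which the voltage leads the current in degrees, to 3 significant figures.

X_L = ωL = 670 Ω
Z = 75.6 + j670 Ω
|Z| = √(75.6² + 670²) = 674 Ω
∠Z = arctan(670/75.6) = 83.6°

83.6°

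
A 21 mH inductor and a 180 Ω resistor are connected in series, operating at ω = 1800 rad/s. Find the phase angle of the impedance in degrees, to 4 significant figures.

X_L = ωL = 37.80 Ω
Z = 180.0 + j37.80 Ω
|Z| = √(180.0² + 37.80²) = 183.9 Ω
∠Z = arctan(37.80/180.0) = 11.86°

11.86°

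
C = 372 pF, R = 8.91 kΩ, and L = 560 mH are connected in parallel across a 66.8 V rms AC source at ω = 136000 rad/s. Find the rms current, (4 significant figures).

7.904 mA

X_L = ωL = 76160 Ω
X_C = 1/(ωC) = 19770 Ω
Parallel: admittances add. Y = 1/R + 1/(jωL) + jωC
Y = (0.0001122 + j3.746e-05) S
|Y| = 0.0001183 S → |Z| = 1/|Y| = 8452 Ω, ∠Z = −∠Y = -18.46°
I = V/|Z| = 66.8/8452 = 7.904 mA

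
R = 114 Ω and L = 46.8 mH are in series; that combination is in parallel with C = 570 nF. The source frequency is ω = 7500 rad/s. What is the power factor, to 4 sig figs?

0.4422

X_L = ωL = 351.0 Ω
X_C = 1/(ωC) = 233.9 Ω
Branch 1 (R+jX_L): Z₁ = 114.0 + j351.0 Ω, |Z₁| = 369.0 Ω
Branch 2 (−jX_C): Z₂ = −j233.9 Ω
Parallel: Z = Z₁Z₂/(Z₁+Z₂), |Z| = 528.3 Ω, ∠Z = -63.76°
cos φ = cos(-63.76°) = 0.4422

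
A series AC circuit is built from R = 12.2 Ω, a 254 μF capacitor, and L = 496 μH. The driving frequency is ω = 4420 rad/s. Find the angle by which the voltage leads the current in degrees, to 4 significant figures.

X_L = ωL = 2.192 Ω
X_C = 1/(ωC) = 0.8907 Ω
Net reactance X = X_L − X_C = 1.302 Ω
Z = 12.20 + j1.302 Ω
|Z| = √(12.20² + 1.302²) = 12.27 Ω
∠Z = arctan(1.302/12.20) = 6.090°

6.090°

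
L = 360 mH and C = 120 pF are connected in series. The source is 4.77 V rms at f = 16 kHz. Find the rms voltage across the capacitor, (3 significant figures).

ω = 2πf = 100500 rad/s
X_L = ωL = 36200 Ω
X_C = 1/(ωC) = 82900 Ω
Net reactance X = X_L − X_C = -46700 Ω
Z = − j46700 Ω
|Z| = √(0² + 46700²) = 46700 Ω
I = V/|Z| = 102 μA
V_C = I·|Z_C| = 0.000102 × 82900 = 8.47 V

8.47 V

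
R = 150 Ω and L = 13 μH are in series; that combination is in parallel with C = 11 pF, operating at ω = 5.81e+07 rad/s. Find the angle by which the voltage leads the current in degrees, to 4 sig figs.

X_L = ωL = 755.3 Ω
X_C = 1/(ωC) = 1565 Ω
Branch 1 (R+jX_L): Z₁ = 150.0 + j755.3 Ω, |Z₁| = 770.1 Ω
Branch 2 (−jX_C): Z₂ = −j1565 Ω
Parallel: Z = Z₁Z₂/(Z₁+Z₂), |Z| = 1464 Ω, ∠Z = 68.27°

68.27°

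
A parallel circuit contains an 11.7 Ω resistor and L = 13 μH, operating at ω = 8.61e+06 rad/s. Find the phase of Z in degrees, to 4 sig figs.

X_L = ωL = 111.9 Ω
Parallel: admittances add. Y = 1/R + 1/(jωL)
Y = (0.08547 − j0.008934) S
|Y| = 0.08594 S → |Z| = 1/|Y| = 11.64 Ω, ∠Z = −∠Y = 5.967°

5.967°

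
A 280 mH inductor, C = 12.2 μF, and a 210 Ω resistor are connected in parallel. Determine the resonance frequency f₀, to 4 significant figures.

86.11 Hz

ω₀ = 1/√(LC) = 1/√(0.28 × 1.22e-05) = 541.1 rad/s
f₀ = ω₀/(2π) = 86.11 Hz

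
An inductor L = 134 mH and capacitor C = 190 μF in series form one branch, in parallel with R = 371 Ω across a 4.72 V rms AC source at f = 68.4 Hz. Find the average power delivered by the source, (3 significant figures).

ω = 2πf = 429.8 rad/s
X_L = ωL = 57.6 Ω
X_C = 1/(ωC) = 12.2 Ω
Branch 1: Z₁ = R = 371 Ω
Branch 2 (series LC): Z₂ = j(X_L − X_C) = j45.3 Ω
Parallel: Z = Z₁Z₂/(Z₁+Z₂), |Z| = 45.0 Ω, ∠Z = 83.0°
I = V/|Z| = 105 mA
P = VI cos φ = 4.72 × 0.105 × cos(83.0°) = 60.0 mW

60.0 mW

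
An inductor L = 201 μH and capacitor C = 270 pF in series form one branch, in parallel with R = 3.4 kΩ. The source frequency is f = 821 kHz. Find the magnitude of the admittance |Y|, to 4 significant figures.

ω = 2πf = 5.158e+06 rad/s
X_L = ωL = 1037 Ω
X_C = 1/(ωC) = 718.0 Ω
Branch 1: Z₁ = R = 3400 Ω
Branch 2 (series LC): Z₂ = j(X_L − X_C) = j318.9 Ω
Parallel: Z = Z₁Z₂/(Z₁+Z₂), |Z| = 317.5 Ω, ∠Z = 84.64°
|Y| = 1/|Z| = 3.150 mS

3.150 mS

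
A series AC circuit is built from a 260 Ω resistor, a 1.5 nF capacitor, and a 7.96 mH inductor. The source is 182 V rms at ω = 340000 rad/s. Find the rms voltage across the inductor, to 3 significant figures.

X_L = ωL = 2710 Ω
X_C = 1/(ωC) = 1960 Ω
Net reactance X = X_L − X_C = 746 Ω
Z = 260 + j746 Ω
|Z| = √(260² + 746²) = 790 Ω
I = V/|Z| = 230 mA
V_L = I·|Z_L| = 0.230 × 2710 = 624 V

624 V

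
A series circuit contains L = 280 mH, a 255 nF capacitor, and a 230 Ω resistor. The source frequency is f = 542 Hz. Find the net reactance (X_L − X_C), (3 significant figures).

-198 Ω

ω = 2πf = 3405 rad/s
X_L = ωL = 954 Ω
X_C = 1/(ωC) = 1150 Ω
X = 954 − 1150 = -198 Ω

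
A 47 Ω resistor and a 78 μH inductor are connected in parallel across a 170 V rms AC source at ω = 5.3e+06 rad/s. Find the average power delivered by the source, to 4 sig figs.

614.9 W

X_L = ωL = 413.4 Ω
Parallel: admittances add. Y = 1/R + 1/(jωL)
Y = (0.02128 − j0.002419) S
|Y| = 0.02141 S → |Z| = 1/|Y| = 46.70 Ω, ∠Z = −∠Y = 6.486°
I = V/|Z| = 3.640 A
P = VI cos φ = 170 × 3.640 × cos(6.486°) = 614.9 W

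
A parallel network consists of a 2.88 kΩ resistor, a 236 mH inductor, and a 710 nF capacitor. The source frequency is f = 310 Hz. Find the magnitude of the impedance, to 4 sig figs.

ω = 2πf = 1948 rad/s
X_L = ωL = 459.7 Ω
X_C = 1/(ωC) = 723.1 Ω
Parallel: admittances add. Y = 1/R + 1/(jωL) + jωC
Y = (0.0003472 − j0.0007925) S
|Y| = 0.0008652 S → |Z| = 1/|Y| = 1156 Ω, ∠Z = −∠Y = 66.34°

1156 Ω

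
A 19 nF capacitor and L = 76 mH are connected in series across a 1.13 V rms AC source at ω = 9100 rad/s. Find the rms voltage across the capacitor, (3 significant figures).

X_L = ωL = 692 Ω
X_C = 1/(ωC) = 5780 Ω
Net reactance X = X_L − X_C = -5090 Ω
Z = − j5090 Ω
|Z| = √(0² + 5090²) = 5090 Ω
I = V/|Z| = 222 μA
V_C = I·|Z_C| = 0.000222 × 5780 = 1.28 V

1.28 V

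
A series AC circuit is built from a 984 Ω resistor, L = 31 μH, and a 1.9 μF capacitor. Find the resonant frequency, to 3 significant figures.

ω₀ = 1/√(LC) = 1/√(3.1e-05 × 1.9e-06) = 130300 rad/s
f₀ = ω₀/(2π) = 20.7 kHz

20.7 kHz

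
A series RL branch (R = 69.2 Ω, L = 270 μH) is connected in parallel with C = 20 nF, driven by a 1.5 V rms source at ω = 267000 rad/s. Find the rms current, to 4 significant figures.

10.77 mA

X_L = ωL = 72.09 Ω
X_C = 1/(ωC) = 187.3 Ω
Branch 1 (R+jX_L): Z₁ = 69.20 + j72.09 Ω, |Z₁| = 99.93 Ω
Branch 2 (−jX_C): Z₂ = −j187.3 Ω
Parallel: Z = Z₁Z₂/(Z₁+Z₂), |Z| = 139.3 Ω, ∠Z = 15.17°
I = V/|Z| = 1.5/139.3 = 10.77 mA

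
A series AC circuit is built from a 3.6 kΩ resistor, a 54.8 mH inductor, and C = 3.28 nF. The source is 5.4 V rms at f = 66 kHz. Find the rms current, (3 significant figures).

ω = 2πf = 414700 rad/s
X_L = ωL = 22700 Ω
X_C = 1/(ωC) = 735 Ω
Net reactance X = X_L − X_C = 22000 Ω
Z = 3600 + j22000 Ω
|Z| = √(3600² + 22000²) = 22300 Ω
I = V/|Z| = 5.4/22300 = 242 μA

242 μA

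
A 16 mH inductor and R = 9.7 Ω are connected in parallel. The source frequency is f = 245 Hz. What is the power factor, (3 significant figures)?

0.930

ω = 2πf = 1539 rad/s
X_L = ωL = 24.6 Ω
Parallel: admittances add. Y = 1/R + 1/(jωL)
Y = (0.103 − j0.0406) S
|Y| = 0.111 S → |Z| = 1/|Y| = 9.03 Ω, ∠Z = −∠Y = 21.5°
cos φ = cos(21.5°) = 0.930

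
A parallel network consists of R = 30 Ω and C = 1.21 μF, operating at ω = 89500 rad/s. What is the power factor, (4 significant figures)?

0.2942

X_C = 1/(ωC) = 9.234 Ω
Parallel: admittances add. Y = 1/R + jωC
Y = (0.03333 + j0.1083) S
|Y| = 0.1133 S → |Z| = 1/|Y| = 8.825 Ω, ∠Z = −∠Y = -72.89°
cos φ = cos(-72.89°) = 0.2942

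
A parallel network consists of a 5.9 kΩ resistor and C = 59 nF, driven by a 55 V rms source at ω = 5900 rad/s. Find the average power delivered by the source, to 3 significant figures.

X_C = 1/(ωC) = 2870 Ω
Parallel: admittances add. Y = 1/R + jωC
Y = (0.000169 + j0.000348) S
|Y| = 0.000387 S → |Z| = 1/|Y| = 2580 Ω, ∠Z = −∠Y = -64.0°
I = V/|Z| = 21.3 mA
P = VI cos φ = 55 × 0.0213 × cos(-64.0°) = 513 mW

513 mW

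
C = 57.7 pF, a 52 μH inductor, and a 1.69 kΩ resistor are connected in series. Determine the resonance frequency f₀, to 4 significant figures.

2.906 MHz

ω₀ = 1/√(LC) = 1/√(5.2e-05 × 5.77e-11) = 1.826e+07 rad/s
f₀ = ω₀/(2π) = 2.906 MHz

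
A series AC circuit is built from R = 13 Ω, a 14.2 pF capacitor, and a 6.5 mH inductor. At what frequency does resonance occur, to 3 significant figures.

524 kHz

ω₀ = 1/√(LC) = 1/√(0.0065 × 1.42e-11) = 3.292e+06 rad/s
f₀ = ω₀/(2π) = 524 kHz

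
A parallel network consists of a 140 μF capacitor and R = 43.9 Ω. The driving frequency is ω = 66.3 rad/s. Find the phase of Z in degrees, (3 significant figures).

-22.2°

X_C = 1/(ωC) = 108 Ω
Parallel: admittances add. Y = 1/R + jωC
Y = (0.0228 + j0.00928) S
|Y| = 0.0246 S → |Z| = 1/|Y| = 40.7 Ω, ∠Z = −∠Y = -22.2°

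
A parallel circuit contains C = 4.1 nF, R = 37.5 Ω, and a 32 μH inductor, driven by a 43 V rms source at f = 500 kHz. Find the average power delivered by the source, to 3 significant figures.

ω = 2πf = 3.142e+06 rad/s
X_L = ωL = 101 Ω
X_C = 1/(ωC) = 77.6 Ω
Parallel: admittances add. Y = 1/R + 1/(jωL) + jωC
Y = (0.0267 + j0.00293) S
|Y| = 0.0268 S → |Z| = 1/|Y| = 37.3 Ω, ∠Z = −∠Y = -6.28°
I = V/|Z| = 1.15 A
P = VI cos φ = 43 × 1.15 × cos(-6.28°) = 49.3 W

49.3 W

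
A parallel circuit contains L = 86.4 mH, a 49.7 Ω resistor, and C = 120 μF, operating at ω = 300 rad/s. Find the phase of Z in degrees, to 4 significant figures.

7.308°

X_L = ωL = 25.92 Ω
X_C = 1/(ωC) = 27.78 Ω
Parallel: admittances add. Y = 1/R + 1/(jωL) + jωC
Y = (0.02012 − j0.002580) S
|Y| = 0.02029 S → |Z| = 1/|Y| = 49.30 Ω, ∠Z = −∠Y = 7.308°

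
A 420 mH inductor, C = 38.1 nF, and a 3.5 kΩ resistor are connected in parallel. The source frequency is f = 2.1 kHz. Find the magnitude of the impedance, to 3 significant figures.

ω = 2πf = 13190 rad/s
X_L = ωL = 5540 Ω
X_C = 1/(ωC) = 1990 Ω
Parallel: admittances add. Y = 1/R + 1/(jωL) + jωC
Y = (0.000286 + j0.000322) S
|Y| = 0.000431 S → |Z| = 1/|Y| = 2320 Ω, ∠Z = −∠Y = -48.4°

2320 Ω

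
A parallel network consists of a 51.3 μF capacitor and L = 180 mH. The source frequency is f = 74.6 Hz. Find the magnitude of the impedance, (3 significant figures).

ω = 2πf = 468.7 rad/s
X_L = ωL = 84.4 Ω
X_C = 1/(ωC) = 41.6 Ω
Parallel: admittances add. Y = 1/(jωL) + jωC
Y = (0 + j0.0122) S
|Y| = 0.0122 S → |Z| = 1/|Y| = 82.0 Ω, ∠Z = −∠Y = -90.0°

82.0 Ω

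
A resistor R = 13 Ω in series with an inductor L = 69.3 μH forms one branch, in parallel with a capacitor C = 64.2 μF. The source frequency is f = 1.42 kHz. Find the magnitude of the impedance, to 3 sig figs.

ω = 2πf = 8922 rad/s
X_L = ωL = 0.618 Ω
X_C = 1/(ωC) = 1.75 Ω
Branch 1 (R+jX_L): Z₁ = 13.0 + j0.618 Ω, |Z₁| = 13.0 Ω
Branch 2 (−jX_C): Z₂ = −j1.75 Ω
Parallel: Z = Z₁Z₂/(Z₁+Z₂), |Z| = 1.74 Ω, ∠Z = -82.3°

1.74 Ω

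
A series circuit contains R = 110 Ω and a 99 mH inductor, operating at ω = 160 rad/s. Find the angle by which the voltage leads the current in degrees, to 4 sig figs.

X_L = ωL = 15.84 Ω
Z = 110.0 + j15.84 Ω
|Z| = √(110.0² + 15.84²) = 111.1 Ω
∠Z = arctan(15.84/110.0) = 8.194°

8.194°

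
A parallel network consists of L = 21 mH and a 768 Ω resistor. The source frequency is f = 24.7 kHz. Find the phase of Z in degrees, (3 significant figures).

13.3°

ω = 2πf = 155200 rad/s
X_L = ωL = 3260 Ω
Parallel: admittances add. Y = 1/R + 1/(jωL)
Y = (0.00130 − j0.000307) S
|Y| = 0.00134 S → |Z| = 1/|Y| = 748 Ω, ∠Z = −∠Y = 13.3°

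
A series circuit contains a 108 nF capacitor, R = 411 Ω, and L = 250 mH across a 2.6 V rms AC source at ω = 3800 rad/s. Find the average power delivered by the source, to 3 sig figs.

X_L = ωL = 950 Ω
X_C = 1/(ωC) = 2440 Ω
Net reactance X = X_L − X_C = -1490 Ω
Z = 411 − j1490 Ω
|Z| = √(411² + 1490²) = 1540 Ω
∠Z = arctan(-1490/411) = -74.5°
I = V/|Z| = 1.69 mA
P = VI cos φ = 2.6 × 0.00169 × cos(-74.5°) = 1.17 mW

1.17 mW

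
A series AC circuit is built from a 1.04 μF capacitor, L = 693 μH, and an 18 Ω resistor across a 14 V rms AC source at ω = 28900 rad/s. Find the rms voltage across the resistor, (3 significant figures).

X_L = ωL = 20.0 Ω
X_C = 1/(ωC) = 33.3 Ω
Net reactance X = X_L − X_C = -13.2 Ω
Z = 18.0 − j13.2 Ω
|Z| = √(18.0² + 13.2²) = 22.3 Ω
I = V/|Z| = 626 mA
V_R = I·|Z_R| = 0.626 × 18.0 = 11.3 V

11.3 V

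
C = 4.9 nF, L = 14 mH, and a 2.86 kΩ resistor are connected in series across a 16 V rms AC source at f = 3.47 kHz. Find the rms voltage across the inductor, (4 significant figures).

0.5143 V

ω = 2πf = 21800 rad/s
X_L = ωL = 305.2 Ω
X_C = 1/(ωC) = 9360 Ω
Net reactance X = X_L − X_C = -9055 Ω
Z = 2860 − j9055 Ω
|Z| = √(2860² + 9055²) = 9496 Ω
I = V/|Z| = 1.685 mA
V_L = I·|Z_L| = 0.001685 × 305.2 = 0.5143 V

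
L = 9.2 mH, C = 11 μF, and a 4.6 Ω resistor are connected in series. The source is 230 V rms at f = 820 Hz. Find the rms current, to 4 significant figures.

ω = 2πf = 5152 rad/s
X_L = ωL = 47.40 Ω
X_C = 1/(ωC) = 17.64 Ω
Net reactance X = X_L − X_C = 29.76 Ω
Z = 4.600 + j29.76 Ω
|Z| = √(4.600² + 29.76²) = 30.11 Ω
I = V/|Z| = 230/30.11 = 7.639 A

7.639 A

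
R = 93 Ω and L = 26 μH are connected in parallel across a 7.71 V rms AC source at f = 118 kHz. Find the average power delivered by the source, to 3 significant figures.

ω = 2πf = 741400 rad/s
X_L = ωL = 19.3 Ω
Parallel: admittances add. Y = 1/R + 1/(jωL)
Y = (0.0108 − j0.0519) S
|Y| = 0.0530 S → |Z| = 1/|Y| = 18.9 Ω, ∠Z = −∠Y = 78.3°
I = V/|Z| = 408 mA
P = VI cos φ = 7.71 × 0.408 × cos(78.3°) = 639 mW

639 mW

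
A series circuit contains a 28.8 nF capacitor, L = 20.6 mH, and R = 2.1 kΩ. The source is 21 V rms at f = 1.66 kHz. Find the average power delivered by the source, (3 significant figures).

65.6 mW

ω = 2πf = 10430 rad/s
X_L = ωL = 215 Ω
X_C = 1/(ωC) = 3330 Ω
Net reactance X = X_L − X_C = -3110 Ω
Z = 2100 − j3110 Ω
|Z| = √(2100² + 3110²) = 3760 Ω
∠Z = arctan(-3110/2100) = -56.0°
I = V/|Z| = 5.59 mA
P = VI cos φ = 21 × 0.00559 × cos(-56.0°) = 65.6 mW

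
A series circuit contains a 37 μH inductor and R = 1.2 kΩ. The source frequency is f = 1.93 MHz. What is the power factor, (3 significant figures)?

0.937

ω = 2πf = 1.213e+07 rad/s
X_L = ωL = 449 Ω
Z = 1200 + j449 Ω
|Z| = √(1200² + 449²) = 1280 Ω
∠Z = arctan(449/1200) = 20.5°
cos φ = cos(20.5°) = 0.937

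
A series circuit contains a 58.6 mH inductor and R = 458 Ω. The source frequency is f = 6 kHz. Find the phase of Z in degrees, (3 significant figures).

ω = 2πf = 37700 rad/s
X_L = ωL = 2210 Ω
Z = 458 + j2210 Ω
|Z| = √(458² + 2210²) = 2260 Ω
∠Z = arctan(2210/458) = 78.3°

78.3°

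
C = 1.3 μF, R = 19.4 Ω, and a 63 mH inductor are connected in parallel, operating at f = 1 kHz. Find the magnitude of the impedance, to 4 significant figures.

ω = 2πf = 6283 rad/s
X_L = ωL = 395.8 Ω
X_C = 1/(ωC) = 122.4 Ω
Parallel: admittances add. Y = 1/R + 1/(jωL) + jωC
Y = (0.05155 + j0.005642) S
|Y| = 0.05185 S → |Z| = 1/|Y| = 19.28 Ω, ∠Z = −∠Y = -6.246°

19.28 Ω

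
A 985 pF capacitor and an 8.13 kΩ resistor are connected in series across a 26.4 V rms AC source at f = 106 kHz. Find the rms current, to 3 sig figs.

3.19 mA

ω = 2πf = 666000 rad/s
X_C = 1/(ωC) = 1520 Ω
Z = 8130 − j1520 Ω
|Z| = √(8130² + 1520²) = 8270 Ω
I = V/|Z| = 26.4/8270 = 3.19 mA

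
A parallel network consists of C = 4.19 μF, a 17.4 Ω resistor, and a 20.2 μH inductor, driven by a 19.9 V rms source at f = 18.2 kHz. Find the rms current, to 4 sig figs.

1.468 A

ω = 2πf = 114400 rad/s
X_L = ωL = 2.310 Ω
X_C = 1/(ωC) = 2.087 Ω
Parallel: admittances add. Y = 1/R + 1/(jωL) + jωC
Y = (0.05747 + j0.04623) S
|Y| = 0.07376 S → |Z| = 1/|Y| = 13.56 Ω, ∠Z = −∠Y = -38.82°
I = V/|Z| = 19.9/13.56 = 1.468 A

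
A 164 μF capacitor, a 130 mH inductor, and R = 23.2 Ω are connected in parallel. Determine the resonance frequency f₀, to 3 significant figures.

34.5 Hz

ω₀ = 1/√(LC) = 1/√(0.13 × 0.000164) = 216.6 rad/s
f₀ = ω₀/(2π) = 34.5 Hz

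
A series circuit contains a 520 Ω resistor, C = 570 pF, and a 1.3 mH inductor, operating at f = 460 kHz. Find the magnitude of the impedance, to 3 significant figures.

ω = 2πf = 2.89e+06 rad/s
X_L = ωL = 3760 Ω
X_C = 1/(ωC) = 607 Ω
Net reactance X = X_L − X_C = 3150 Ω
Z = 520 + j3150 Ω
|Z| = √(520² + 3150²) = 3190 Ω

3190 Ω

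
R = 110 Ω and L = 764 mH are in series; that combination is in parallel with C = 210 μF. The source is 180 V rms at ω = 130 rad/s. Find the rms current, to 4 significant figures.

X_L = ωL = 99.32 Ω
X_C = 1/(ωC) = 36.63 Ω
Branch 1 (R+jX_L): Z₁ = 110.0 + j99.32 Ω, |Z₁| = 148.2 Ω
Branch 2 (−jX_C): Z₂ = −j36.63 Ω
Parallel: Z = Z₁Z₂/(Z₁+Z₂), |Z| = 42.88 Ω, ∠Z = -77.60°
I = V/|Z| = 180/42.88 = 4.198 A

4.198 A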